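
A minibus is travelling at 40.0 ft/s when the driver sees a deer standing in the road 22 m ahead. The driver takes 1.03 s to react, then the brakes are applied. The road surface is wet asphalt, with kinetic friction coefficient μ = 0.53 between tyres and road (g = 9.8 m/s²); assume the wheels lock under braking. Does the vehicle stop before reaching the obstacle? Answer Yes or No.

No

40 ft/s × 0.3048 = 12.1920 m/s.
a = μg = 0.53 × 9.8 = 5.194 m/s².
Reaction distance = 12.1920 × 1.03 = 12.558 m.
Braking distance = v²/(2a) = 148.645 / 10.388 = 14.309 m.
Total stopping distance = 12.558 + 14.309 = 26.867 m, vs 22 m available — it cannot stop in time and overshoots by 26.867 − 22 = 4.867 m.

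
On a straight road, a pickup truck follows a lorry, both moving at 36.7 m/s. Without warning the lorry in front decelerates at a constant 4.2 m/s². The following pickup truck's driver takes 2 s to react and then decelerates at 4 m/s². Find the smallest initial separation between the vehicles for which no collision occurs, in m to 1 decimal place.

Leader travels v²/(2a_L) = 1346.890 / 8.400 = 160.344 m before stopping.
Follower covers v·t_r = 36.7000 × 2 = 73.400 m while reacting, then v²/(2a_F) = 1346.890 / 8.000 = 168.361 m while braking, for a total of 73.400 + 168.361 = 241.761 m.
Since a_F ≤ a_L and the follower starts braking later, the follower is never slower than the leader, so the closest approach is when both have stopped.
Minimum gap = 241.761 − 160.344 = 81.417 m.

Minimum gap ≈ 81.4 m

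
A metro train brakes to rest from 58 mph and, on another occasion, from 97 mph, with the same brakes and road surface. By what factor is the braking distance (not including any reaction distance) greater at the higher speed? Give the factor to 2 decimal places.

Factor ≈ 2.80

Braking distance d = v²/(2a), so with a fixed, d ∝ v².
Factor = (97/58)² = 1.6724² = 2.7969.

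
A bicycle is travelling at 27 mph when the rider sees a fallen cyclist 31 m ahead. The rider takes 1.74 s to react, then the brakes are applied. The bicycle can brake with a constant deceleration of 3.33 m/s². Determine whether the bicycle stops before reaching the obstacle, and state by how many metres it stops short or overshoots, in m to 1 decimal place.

27 mph × 0.44704 = 12.0701 m/s.
Reaction distance = 12.0701 × 1.74 = 21.002 m.
Braking distance = v²/(2a) = 145.687 / 6.660 = 21.875 m.
Total stopping distance = 21.002 + 21.875 = 42.877 m, vs 31 m available — it cannot stop in time and overshoots by 42.877 − 31 = 11.877 m.

No — it overshoots by 11.9 m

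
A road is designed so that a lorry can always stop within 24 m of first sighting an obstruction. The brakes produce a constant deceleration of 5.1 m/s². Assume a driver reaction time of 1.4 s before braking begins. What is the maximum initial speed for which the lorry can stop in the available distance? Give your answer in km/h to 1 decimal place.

Stopping distance: v·t_r + v²/(2a) = 24 with t_r = 1.4 s and a = 5.100 m/s².
So v² + 14.280 v − 244.80 = 0.
Positive root: v = −a·t_r + √((a·t_r)² + 2a·d) = −7.140 + √(50.980 + 244.80) = 10.0583 m/s.
10.0583 m/s × 3.6 = 36.210 km/h.

Maximum speed ≈ 36.2 km/h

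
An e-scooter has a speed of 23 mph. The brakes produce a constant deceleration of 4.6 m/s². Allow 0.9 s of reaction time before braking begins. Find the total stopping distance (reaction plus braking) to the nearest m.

Total stopping distance ≈ 21 m

23 mph × 0.44704 = 10.2819 m/s.
Reaction distance = v·t_r = 10.2819 × 0.9 = 9.254 m.
Braking distance = v²/(2a) = 10.2819² / (2 × 4.600) = 105.717 / 9.200 = 11.491 m.
Total = 9.254 + 11.491 = 20.745 m.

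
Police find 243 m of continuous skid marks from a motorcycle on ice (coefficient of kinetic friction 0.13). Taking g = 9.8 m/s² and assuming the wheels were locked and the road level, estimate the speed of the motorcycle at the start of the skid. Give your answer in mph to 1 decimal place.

Deceleration a = μg = 0.13 × 9.8 = 1.274 m/s².
v = √(2a·d) = √(2 × 1.274 × 243) = √619.164 = 24.8830 m/s.
= 24.8830 ÷ 0.44704 = 55.662 mph.

Initial speed ≈ 55.7 mph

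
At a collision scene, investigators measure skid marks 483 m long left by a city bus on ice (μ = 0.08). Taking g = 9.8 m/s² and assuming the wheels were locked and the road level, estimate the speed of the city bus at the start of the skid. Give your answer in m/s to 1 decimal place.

Initial speed ≈ 27.5 m/s

Deceleration a = μg = 0.08 × 9.8 = 0.784 m/s².
v = √(2a·d) = √(2 × 0.784 × 483) = √757.344 = 27.5199 m/s.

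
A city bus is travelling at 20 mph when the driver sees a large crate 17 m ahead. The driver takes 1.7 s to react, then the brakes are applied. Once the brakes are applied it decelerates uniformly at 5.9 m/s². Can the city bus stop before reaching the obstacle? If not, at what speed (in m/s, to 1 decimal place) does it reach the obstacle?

No — it strikes the obstacle at 7.7 m/s

20 mph × 0.44704 = 8.9408 m/s.
Reaction distance = 8.9408 × 1.7 = 15.199 m.
Braking distance needed to stop: v²/(2a) = 79.938 / 11.800 = 6.774 m, so total needed = 15.199 + 6.774 = 21.973 m > 17 m — it cannot stop.
Distance remaining when braking begins: 17 − 15.199 = 1.801 m.
v² = v₀² − 2a·d = 79.938 − 2 × 5.900 × 1.801 = 58.686 m²/s².
v = √58.686 = 7.661 m/s.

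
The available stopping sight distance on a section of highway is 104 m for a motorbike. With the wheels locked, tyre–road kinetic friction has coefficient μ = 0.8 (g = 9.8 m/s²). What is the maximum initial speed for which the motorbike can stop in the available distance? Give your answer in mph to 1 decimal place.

a = μg = 0.8 × 9.8 = 7.840 m/s².
v²/(2a) = d ⇒ v = √(2 × 7.840 × 104) = √1630.72 = 40.3822 m/s.
40.3822 m/s ÷ 0.44704 = 90.332 mph.

Maximum speed ≈ 90.3 mph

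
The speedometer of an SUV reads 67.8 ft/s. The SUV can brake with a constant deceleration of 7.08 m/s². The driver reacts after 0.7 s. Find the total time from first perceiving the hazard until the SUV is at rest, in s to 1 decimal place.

Total time ≈ 3.6 s

67.8 ft/s × 0.3048 = 20.6654 m/s.
Braking time = v/a = 20.6654 / 7.080 = 2.919 s.
Total = 0.7 + 2.919 = 3.619 s.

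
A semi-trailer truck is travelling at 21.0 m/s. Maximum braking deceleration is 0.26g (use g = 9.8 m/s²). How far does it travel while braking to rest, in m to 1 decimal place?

Braking distance ≈ 86.5 m

a = 0.26 × 9.8 = 2.548 m/s².
Braking distance = v²/(2a) = 21.0000² / (2 × 2.548) = 441.000 / 5.096 = 86.538 m.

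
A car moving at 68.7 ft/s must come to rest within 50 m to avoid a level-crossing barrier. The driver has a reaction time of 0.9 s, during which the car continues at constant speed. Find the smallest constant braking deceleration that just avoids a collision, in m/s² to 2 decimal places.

68.7 ft/s × 0.3048 = 20.9398 m/s.
Distance covered during reaction = 20.9398 × 0.9 = 18.846 m.
Distance available for braking: 50 − 18.846 = 31.154 m.
v² = 2a·d ⇒ a = v²/(2d) = 20.9398² / (2 × 31.154) = 438.475 / 62.308 = 7.0372 m/s².

Required deceleration ≈ 7.04 m/s²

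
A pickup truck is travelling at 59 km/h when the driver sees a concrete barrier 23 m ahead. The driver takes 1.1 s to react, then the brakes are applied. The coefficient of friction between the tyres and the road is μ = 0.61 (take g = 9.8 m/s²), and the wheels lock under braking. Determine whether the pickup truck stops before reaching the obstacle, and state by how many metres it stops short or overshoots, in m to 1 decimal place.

59 km/h ÷ 3.6 = 16.3889 m/s.
a = μg = 0.61 × 9.8 = 5.978 m/s².
Reaction distance = 16.3889 × 1.1 = 18.028 m.
Braking distance = v²/(2a) = 268.596 / 11.956 = 22.465 m.
Total stopping distance = 18.028 + 22.465 = 40.493 m, vs 23 m available — it cannot stop in time and overshoots by 40.493 − 23 = 17.493 m.

No — it overshoots by 17.5 m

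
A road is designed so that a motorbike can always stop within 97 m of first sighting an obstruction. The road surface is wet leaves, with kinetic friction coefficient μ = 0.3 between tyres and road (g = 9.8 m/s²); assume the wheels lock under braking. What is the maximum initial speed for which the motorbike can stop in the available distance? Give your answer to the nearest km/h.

Maximum speed ≈ 86 km/h

a = μg = 0.3 × 9.8 = 2.940 m/s².
v²/(2a) = d ⇒ v = √(2 × 2.940 × 97) = √570.36 = 23.8822 m/s.
23.8822 m/s × 3.6 = 85.976 km/h.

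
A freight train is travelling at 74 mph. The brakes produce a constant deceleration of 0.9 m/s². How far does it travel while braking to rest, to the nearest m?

74 mph × 0.44704 = 33.0810 m/s.
Braking distance = v²/(2a) = 33.0810² / (2 × 0.900) = 1094.353 / 1.800 = 607.974 m.

Braking distance ≈ 608 m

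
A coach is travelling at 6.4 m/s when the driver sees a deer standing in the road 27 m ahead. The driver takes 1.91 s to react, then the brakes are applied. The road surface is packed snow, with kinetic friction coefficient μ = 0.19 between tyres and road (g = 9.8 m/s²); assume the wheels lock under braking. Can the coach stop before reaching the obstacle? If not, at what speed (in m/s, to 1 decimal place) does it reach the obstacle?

a = μg = 0.19 × 9.8 = 1.862 m/s².
Reaction distance = 6.4000 × 1.91 = 12.224 m.
Braking distance = v²/(2a) = 40.960 / 3.724 = 10.999 m.
Total stopping distance = 12.224 + 10.999 = 23.223 m, vs 27 m available — it stops with 27 − 23.223 = 3.777 m to spare.

Yes — it stops about 3.8 m short of the obstacle, so it never reaches it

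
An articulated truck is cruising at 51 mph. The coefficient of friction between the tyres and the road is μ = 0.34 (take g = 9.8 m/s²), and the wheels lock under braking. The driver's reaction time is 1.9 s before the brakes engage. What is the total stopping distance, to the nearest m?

51 mph × 0.44704 = 22.7990 m/s.
a = μg = 0.34 × 9.8 = 3.332 m/s².
Reaction distance = v·t_r = 22.7990 × 1.9 = 43.318 m.
Braking distance = v²/(2a) = 22.7990² / (2 × 3.332) = 519.794 / 6.664 = 78.000 m.
Total = 43.318 + 78.000 = 121.318 m.

Total stopping distance ≈ 121 m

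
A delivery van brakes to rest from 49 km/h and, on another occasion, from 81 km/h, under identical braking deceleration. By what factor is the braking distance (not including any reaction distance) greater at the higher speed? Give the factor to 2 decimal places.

Braking distance d = v²/(2a), so with a fixed, d ∝ v².
Factor = (81/49)² = 1.6531² = 2.7327.

Factor ≈ 2.73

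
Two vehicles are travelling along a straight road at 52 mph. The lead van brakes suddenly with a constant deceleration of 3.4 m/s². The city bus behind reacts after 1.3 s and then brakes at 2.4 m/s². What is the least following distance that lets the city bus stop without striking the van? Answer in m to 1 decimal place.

Minimum gap ≈ 63.3 m

52 mph × 0.44704 = 23.2461 m/s.
Leader travels v²/(2a_L) = 540.381 / 6.800 = 79.468 m before stopping.
Follower covers v·t_r = 23.2461 × 1.3 = 30.220 m while reacting, then v²/(2a_F) = 540.381 / 4.800 = 112.579 m while braking, for a total of 30.220 + 112.579 = 142.799 m.
Since a_F ≤ a_L and the follower starts braking later, the follower is never slower than the leader, so the closest approach is when both have stopped.
Minimum gap = 142.799 − 79.468 = 63.331 m.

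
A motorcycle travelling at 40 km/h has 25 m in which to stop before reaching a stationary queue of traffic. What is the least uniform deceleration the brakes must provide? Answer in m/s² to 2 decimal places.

40 km/h ÷ 3.6 = 11.1111 m/s.
v² = 2a·d ⇒ a = v²/(2d) = 11.1111² / (2 × 25.000) = 123.457 / 50.000 = 2.4691 m/s².

Required deceleration ≈ 2.47 m/s²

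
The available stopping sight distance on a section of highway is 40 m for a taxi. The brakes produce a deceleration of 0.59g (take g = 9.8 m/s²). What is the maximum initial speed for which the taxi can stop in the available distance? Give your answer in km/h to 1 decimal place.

a = 0.59 × 9.8 = 5.782 m/s².
v²/(2a) = d ⇒ v = √(2 × 5.782 × 40) = √462.56 = 21.5072 m/s.
21.5072 m/s × 3.6 = 77.426 km/h.

Maximum speed ≈ 77.4 km/h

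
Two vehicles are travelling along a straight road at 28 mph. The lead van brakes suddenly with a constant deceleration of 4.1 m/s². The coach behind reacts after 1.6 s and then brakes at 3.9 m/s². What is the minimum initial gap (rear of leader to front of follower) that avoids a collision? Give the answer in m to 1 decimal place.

Minimum gap ≈ 21.0 m

28 mph × 0.44704 = 12.5171 m/s.
Leader travels v²/(2a_L) = 156.678 / 8.200 = 19.107 m before stopping.
Follower covers v·t_r = 12.5171 × 1.6 = 20.027 m while reacting, then v²/(2a_F) = 156.678 / 7.800 = 20.087 m while braking, for a total of 20.027 + 20.087 = 40.114 m.
Since a_F ≤ a_L and the follower starts braking later, the follower is never slower than the leader, so the closest approach is when both have stopped.
Minimum gap = 40.114 − 19.107 = 21.007 m.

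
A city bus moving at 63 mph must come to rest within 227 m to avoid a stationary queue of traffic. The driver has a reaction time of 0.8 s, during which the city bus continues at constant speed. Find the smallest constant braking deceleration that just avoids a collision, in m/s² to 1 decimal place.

63 mph × 0.44704 = 28.1635 m/s.
Distance covered during reaction = 28.1635 × 0.8 = 22.531 m.
Distance available for braking: 227 − 22.531 = 204.469 m.
v² = 2a·d ⇒ a = v²/(2d) = 28.1635² / (2 × 204.469) = 793.183 / 408.938 = 1.9396 m/s².

Required deceleration ≈ 1.9 m/s²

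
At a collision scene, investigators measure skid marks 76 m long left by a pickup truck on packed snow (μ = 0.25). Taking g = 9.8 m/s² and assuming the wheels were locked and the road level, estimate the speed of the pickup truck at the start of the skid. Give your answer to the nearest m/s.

Initial speed ≈ 19 m/s

Deceleration a = μg = 0.25 × 9.8 = 2.450 m/s².
v = √(2a·d) = √(2 × 2.450 × 76) = √372.400 = 19.2977 m/s.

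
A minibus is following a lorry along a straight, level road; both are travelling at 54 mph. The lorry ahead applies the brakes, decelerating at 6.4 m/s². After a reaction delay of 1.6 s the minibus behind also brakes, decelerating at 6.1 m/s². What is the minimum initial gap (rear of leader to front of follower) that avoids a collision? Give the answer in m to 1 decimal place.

54 mph × 0.44704 = 24.1402 m/s.
Leader travels v²/(2a_L) = 582.749 / 12.800 = 45.527 m before stopping.
Follower covers v·t_r = 24.1402 × 1.6 = 38.624 m while reacting, then v²/(2a_F) = 582.749 / 12.200 = 47.766 m while braking, for a total of 38.624 + 47.766 = 86.390 m.
Since a_F ≤ a_L and the follower starts braking later, the follower is never slower than the leader, so the closest approach is when both have stopped.
Minimum gap = 86.390 − 45.527 = 40.863 m.

Minimum gap ≈ 40.9 m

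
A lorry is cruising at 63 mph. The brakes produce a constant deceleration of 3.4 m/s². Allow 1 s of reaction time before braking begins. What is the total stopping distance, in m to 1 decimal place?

63 mph × 0.44704 = 28.1635 m/s.
Reaction distance = v·t_r = 28.1635 × 1 = 28.163 m.
Braking distance = v²/(2a) = 28.1635² / (2 × 3.400) = 793.183 / 6.800 = 116.645 m.
Total = 28.163 + 116.645 = 144.808 m.

Total stopping distance ≈ 144.8 m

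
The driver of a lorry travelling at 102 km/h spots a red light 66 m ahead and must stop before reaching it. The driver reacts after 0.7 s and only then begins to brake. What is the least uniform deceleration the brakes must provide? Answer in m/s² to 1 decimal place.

Required deceleration ≈ 8.7 m/s²

102 km/h ÷ 3.6 = 28.3333 m/s.
Distance covered during reaction = 28.3333 × 0.7 = 19.833 m.
Distance available for braking: 66 − 19.833 = 46.167 m.
v² = 2a·d ⇒ a = v²/(2d) = 28.3333² / (2 × 46.167) = 802.776 / 92.334 = 8.6943 m/s².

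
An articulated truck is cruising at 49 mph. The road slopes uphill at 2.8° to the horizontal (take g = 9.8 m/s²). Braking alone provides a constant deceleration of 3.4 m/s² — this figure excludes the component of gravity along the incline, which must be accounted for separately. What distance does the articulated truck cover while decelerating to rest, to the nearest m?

Braking distance ≈ 62 m

49 mph × 0.44704 = 21.9050 m/s.
Gravity along the uphill slope adds to the braking deceleration: a_eff = 3.400 + 9.8·sin 2.8° = 3.400 + 0.479 = 3.879 m/s².
Braking distance = v²/(2a) = 21.9050² / (2 × 3.879) = 479.829 / 7.758 = 61.850 m.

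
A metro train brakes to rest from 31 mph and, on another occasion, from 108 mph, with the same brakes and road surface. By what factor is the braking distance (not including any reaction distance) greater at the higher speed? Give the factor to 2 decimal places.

Braking distance d = v²/(2a), so with a fixed, d ∝ v².
Factor = (108/31)² = 3.4839² = 12.1376.

Factor ≈ 12.14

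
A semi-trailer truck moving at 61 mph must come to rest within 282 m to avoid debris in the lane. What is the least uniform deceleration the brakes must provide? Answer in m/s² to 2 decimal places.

61 mph × 0.44704 = 27.2694 m/s.
v² = 2a·d ⇒ a = v²/(2d) = 27.2694² / (2 × 282.000) = 743.620 / 564.000 = 1.3185 m/s².

Required deceleration ≈ 1.32 m/s²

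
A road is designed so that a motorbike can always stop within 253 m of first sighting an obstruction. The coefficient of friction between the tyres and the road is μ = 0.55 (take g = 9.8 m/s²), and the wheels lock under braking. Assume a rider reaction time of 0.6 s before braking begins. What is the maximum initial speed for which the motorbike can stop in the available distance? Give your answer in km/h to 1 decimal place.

a = μg = 0.55 × 9.8 = 5.390 m/s².
Stopping distance: v·t_r + v²/(2a) = 253 with t_r = 0.6 s and a = 5.390 m/s².
So v² + 6.468 v − 2727.34 = 0.
Positive root: v = −a·t_r + √((a·t_r)² + 2a·d) = −3.234 + √(10.459 + 2727.34) = 49.0900 m/s.
49.0900 m/s × 3.6 = 176.724 km/h.

Maximum speed ≈ 176.7 km/h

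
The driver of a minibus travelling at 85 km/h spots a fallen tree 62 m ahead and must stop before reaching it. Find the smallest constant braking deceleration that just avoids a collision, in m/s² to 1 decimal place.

Required deceleration ≈ 4.5 m/s²

85 km/h ÷ 3.6 = 23.6111 m/s.
v² = 2a·d ⇒ a = v²/(2d) = 23.6111² / (2 × 62.000) = 557.484 / 124.000 = 4.4958 m/s².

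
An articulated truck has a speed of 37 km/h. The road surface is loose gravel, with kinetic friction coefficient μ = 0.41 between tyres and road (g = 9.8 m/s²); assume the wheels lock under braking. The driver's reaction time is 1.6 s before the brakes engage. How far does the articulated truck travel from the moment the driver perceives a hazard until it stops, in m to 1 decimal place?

37 km/h ÷ 3.6 = 10.2778 m/s.
a = μg = 0.41 × 9.8 = 4.018 m/s².
Reaction distance = v·t_r = 10.2778 × 1.6 = 16.444 m.
Braking distance = v²/(2a) = 10.2778² / (2 × 4.018) = 105.633 / 8.036 = 13.145 m.
Total = 16.444 + 13.145 = 29.589 m.

Total stopping distance ≈ 29.6 m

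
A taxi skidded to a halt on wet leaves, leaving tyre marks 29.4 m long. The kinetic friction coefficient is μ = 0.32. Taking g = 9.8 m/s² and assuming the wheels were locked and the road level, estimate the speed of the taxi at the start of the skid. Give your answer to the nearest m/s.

Deceleration a = μg = 0.32 × 9.8 = 3.136 m/s².
v = √(2a·d) = √(2 × 3.136 × 29.4) = √184.397 = 13.5793 m/s.

Initial speed ≈ 14 m/s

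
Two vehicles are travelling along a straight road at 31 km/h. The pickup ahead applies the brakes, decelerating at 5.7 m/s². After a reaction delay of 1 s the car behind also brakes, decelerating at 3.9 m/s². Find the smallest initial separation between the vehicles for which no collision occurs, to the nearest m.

Minimum gap ≈ 12 m

31 km/h ÷ 3.6 = 8.6111 m/s.
Leader travels v²/(2a_L) = 74.151 / 11.400 = 6.504 m before stopping.
Follower covers v·t_r = 8.6111 × 1 = 8.611 m while reacting, then v²/(2a_F) = 74.151 / 7.800 = 9.507 m while braking, for a total of 8.611 + 9.507 = 18.118 m.
Since a_F ≤ a_L and the follower starts braking later, the follower is never slower than the leader, so the closest approach is when both have stopped.
Minimum gap = 18.118 − 6.504 = 11.614 m.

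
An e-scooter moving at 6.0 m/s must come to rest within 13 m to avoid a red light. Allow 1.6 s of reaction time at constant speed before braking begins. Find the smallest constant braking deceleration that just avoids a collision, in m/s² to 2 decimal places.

Required deceleration ≈ 5.29 m/s²

Distance covered during reaction = 6.0000 × 1.6 = 9.600 m.
Distance available for braking: 13 − 9.600 = 3.400 m.
v² = 2a·d ⇒ a = v²/(2d) = 6.0000² / (2 × 3.400) = 36.000 / 6.800 = 5.2941 m/s².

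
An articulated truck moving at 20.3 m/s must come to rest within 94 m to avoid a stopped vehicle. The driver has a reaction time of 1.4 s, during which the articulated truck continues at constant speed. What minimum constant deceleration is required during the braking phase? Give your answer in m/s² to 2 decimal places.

Distance covered during reaction = 20.3000 × 1.4 = 28.420 m.
Distance available for braking: 94 − 28.420 = 65.580 m.
v² = 2a·d ⇒ a = v²/(2d) = 20.3000² / (2 × 65.580) = 412.090 / 131.160 = 3.1419 m/s².

Required deceleration ≈ 3.14 m/s²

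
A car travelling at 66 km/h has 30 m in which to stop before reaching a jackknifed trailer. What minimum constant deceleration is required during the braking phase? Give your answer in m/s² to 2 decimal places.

Required deceleration ≈ 5.60 m/s²

66 km/h ÷ 3.6 = 18.3333 m/s.
v² = 2a·d ⇒ a = v²/(2d) = 18.3333² / (2 × 30.000) = 336.110 / 60.000 = 5.6018 m/s².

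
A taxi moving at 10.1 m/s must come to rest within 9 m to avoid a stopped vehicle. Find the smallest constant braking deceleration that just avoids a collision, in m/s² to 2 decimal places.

v² = 2a·d ⇒ a = v²/(2d) = 10.1000² / (2 × 9.000) = 102.010 / 18.000 = 5.6672 m/s².

Required deceleration ≈ 5.67 m/s²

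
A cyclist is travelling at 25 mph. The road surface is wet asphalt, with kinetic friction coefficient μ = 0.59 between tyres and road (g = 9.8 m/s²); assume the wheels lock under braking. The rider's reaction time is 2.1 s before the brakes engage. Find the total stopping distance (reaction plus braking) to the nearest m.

Total stopping distance ≈ 34 m

25 mph × 0.44704 = 11.1760 m/s.
a = μg = 0.59 × 9.8 = 5.782 m/s².
Reaction distance = v·t_r = 11.1760 × 2.1 = 23.470 m.
Braking distance = v²/(2a) = 11.1760² / (2 × 5.782) = 124.903 / 11.564 = 10.801 m.
Total = 23.470 + 10.801 = 34.271 m.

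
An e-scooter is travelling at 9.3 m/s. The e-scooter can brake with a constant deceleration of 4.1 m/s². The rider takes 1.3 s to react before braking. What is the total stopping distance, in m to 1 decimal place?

Total stopping distance ≈ 22.6 m

Reaction distance = v·t_r = 9.3000 × 1.3 = 12.090 m.
Braking distance = v²/(2a) = 9.3000² / (2 × 4.100) = 86.490 / 8.200 = 10.548 m.
Total = 12.090 + 10.548 = 22.638 m.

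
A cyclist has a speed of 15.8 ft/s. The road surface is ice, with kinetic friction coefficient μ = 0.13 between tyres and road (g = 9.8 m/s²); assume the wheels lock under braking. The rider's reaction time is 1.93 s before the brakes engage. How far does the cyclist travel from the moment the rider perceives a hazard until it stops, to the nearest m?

15.8 ft/s × 0.3048 = 4.8158 m/s.
a = μg = 0.13 × 9.8 = 1.274 m/s².
Reaction distance = v·t_r = 4.8158 × 1.93 = 9.294 m.
Braking distance = v²/(2a) = 4.8158² / (2 × 1.274) = 23.192 / 2.548 = 9.102 m.
Total = 9.294 + 9.102 = 18.396 m.

Total stopping distance ≈ 18 m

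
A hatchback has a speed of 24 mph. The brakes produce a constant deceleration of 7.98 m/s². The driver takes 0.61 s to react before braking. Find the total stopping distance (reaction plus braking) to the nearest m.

Total stopping distance ≈ 14 m

24 mph × 0.44704 = 10.7290 m/s.
Reaction distance = v·t_r = 10.7290 × 0.61 = 6.545 m.
Braking distance = v²/(2a) = 10.7290² / (2 × 7.980) = 115.111 / 15.960 = 7.212 m.
Total = 6.545 + 7.212 = 13.757 m.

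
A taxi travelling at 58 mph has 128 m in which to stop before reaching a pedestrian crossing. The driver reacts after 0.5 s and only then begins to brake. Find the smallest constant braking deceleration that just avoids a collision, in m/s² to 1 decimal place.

Required deceleration ≈ 2.9 m/s²

58 mph × 0.44704 = 25.9283 m/s.
Distance covered during reaction = 25.9283 × 0.5 = 12.964 m.
Distance available for braking: 128 − 12.964 = 115.036 m.
v² = 2a·d ⇒ a = v²/(2d) = 25.9283² / (2 × 115.036) = 672.277 / 230.072 = 2.9220 m/s².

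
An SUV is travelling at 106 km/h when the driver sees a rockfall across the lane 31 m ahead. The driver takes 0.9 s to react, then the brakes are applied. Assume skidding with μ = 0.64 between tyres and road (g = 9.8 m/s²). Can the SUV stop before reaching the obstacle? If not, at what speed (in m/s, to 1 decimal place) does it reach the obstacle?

106 km/h ÷ 3.6 = 29.4444 m/s.
a = μg = 0.64 × 9.8 = 6.272 m/s².
Reaction distance = 29.4444 × 0.9 = 26.500 m.
Braking distance needed to stop: v²/(2a) = 866.973 / 12.544 = 69.115 m, so total needed = 26.500 + 69.115 = 95.615 m > 31 m — it cannot stop.
Distance remaining when braking begins: 31 − 26.500 = 4.500 m.
v² = v₀² − 2a·d = 866.973 − 2 × 6.272 × 4.500 = 810.525 m²/s².
v = √810.525 = 28.470 m/s.

No — it strikes the obstacle at 28.5 m/s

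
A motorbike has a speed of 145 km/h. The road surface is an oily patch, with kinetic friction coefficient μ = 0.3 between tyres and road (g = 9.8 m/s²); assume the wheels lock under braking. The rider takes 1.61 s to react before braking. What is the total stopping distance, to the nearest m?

Total stopping distance ≈ 341 m

145 km/h ÷ 3.6 = 40.2778 m/s.
a = μg = 0.3 × 9.8 = 2.940 m/s².
Reaction distance = v·t_r = 40.2778 × 1.61 = 64.847 m.
Braking distance = v²/(2a) = 40.2778² / (2 × 2.940) = 1622.301 / 5.880 = 275.902 m.
Total = 64.847 + 275.902 = 340.749 m.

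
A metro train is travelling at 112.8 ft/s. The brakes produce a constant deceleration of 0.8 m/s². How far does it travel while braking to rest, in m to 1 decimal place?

112.8 ft/s × 0.3048 = 34.3814 m/s.
Braking distance = v²/(2a) = 34.3814² / (2 × 0.800) = 1182.081 / 1.600 = 738.801 m.

Braking distance ≈ 738.8 m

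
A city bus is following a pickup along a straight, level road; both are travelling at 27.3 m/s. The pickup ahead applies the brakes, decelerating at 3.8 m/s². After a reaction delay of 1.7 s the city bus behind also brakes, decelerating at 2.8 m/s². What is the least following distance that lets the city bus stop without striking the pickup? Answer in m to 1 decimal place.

Leader travels v²/(2a_L) = 745.290 / 7.600 = 98.064 m before stopping.
Follower covers v·t_r = 27.3000 × 1.7 = 46.410 m while reacting, then v²/(2a_F) = 745.290 / 5.600 = 133.088 m while braking, for a total of 46.410 + 133.088 = 179.498 m.
Since a_F ≤ a_L and the follower starts braking later, the follower is never slower than the leader, so the closest approach is when both have stopped.
Minimum gap = 179.498 − 98.064 = 81.434 m.

Minimum gap ≈ 81.4 m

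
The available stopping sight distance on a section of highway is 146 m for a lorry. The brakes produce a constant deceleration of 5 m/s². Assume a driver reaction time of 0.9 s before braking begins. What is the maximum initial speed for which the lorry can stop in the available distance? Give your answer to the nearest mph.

Maximum speed ≈ 76 mph

Stopping distance: v·t_r + v²/(2a) = 146 with t_r = 0.9 s and a = 5.000 m/s².
So v² + 9.000 v − 1460.00 = 0.
Positive root: v = −a·t_r + √((a·t_r)² + 2a·d) = −4.500 + √(20.250 + 1460.00) = 33.9740 m/s.
33.9740 m/s ÷ 0.44704 = 75.998 mph.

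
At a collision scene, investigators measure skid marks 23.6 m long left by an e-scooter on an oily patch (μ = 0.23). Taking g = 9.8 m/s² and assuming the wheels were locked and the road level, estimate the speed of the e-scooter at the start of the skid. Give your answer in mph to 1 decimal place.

Deceleration a = μg = 0.23 × 9.8 = 2.254 m/s².
v = √(2a·d) = √(2 × 2.254 × 23.6) = √106.389 = 10.3145 m/s.
= 10.3145 ÷ 0.44704 = 23.073 mph.

Initial speed ≈ 23.1 mph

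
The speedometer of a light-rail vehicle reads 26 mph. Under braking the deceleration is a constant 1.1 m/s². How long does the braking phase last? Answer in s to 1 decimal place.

26 mph × 0.44704 = 11.6230 m/s.
Braking time = v/a = 11.6230 / 1.100 = 10.566 s.

Braking time ≈ 10.6 s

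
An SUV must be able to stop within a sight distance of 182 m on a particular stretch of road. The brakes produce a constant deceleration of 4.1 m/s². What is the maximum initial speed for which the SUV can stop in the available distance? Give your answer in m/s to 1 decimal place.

Maximum speed ≈ 38.6 m/s

v²/(2a) = d ⇒ v = √(2 × 4.100 × 182) = √1492.40 = 38.6316 m/s.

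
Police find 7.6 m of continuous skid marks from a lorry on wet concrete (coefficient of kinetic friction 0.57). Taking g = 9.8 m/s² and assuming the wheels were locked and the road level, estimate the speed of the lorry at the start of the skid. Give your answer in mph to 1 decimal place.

Deceleration a = μg = 0.57 × 9.8 = 5.586 m/s².
v = √(2a·d) = √(2 × 5.586 × 7.6) = √84.907 = 9.2145 m/s.
= 9.2145 ÷ 0.44704 = 20.612 mph.

Initial speed ≈ 20.6 mph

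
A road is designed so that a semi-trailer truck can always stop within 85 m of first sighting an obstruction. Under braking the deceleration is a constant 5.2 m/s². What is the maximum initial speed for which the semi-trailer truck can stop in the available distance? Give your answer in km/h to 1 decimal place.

Maximum speed ≈ 107.0 km/h

v²/(2a) = d ⇒ v = √(2 × 5.200 × 85) = √884.00 = 29.7321 m/s.
29.7321 m/s × 3.6 = 107.036 km/h.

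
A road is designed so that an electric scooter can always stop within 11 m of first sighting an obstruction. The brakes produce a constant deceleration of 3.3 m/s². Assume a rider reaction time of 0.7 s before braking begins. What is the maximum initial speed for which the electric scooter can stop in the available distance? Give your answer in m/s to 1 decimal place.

Stopping distance: v·t_r + v²/(2a) = 11 with t_r = 0.7 s and a = 3.300 m/s².
So v² + 4.620 v − 72.60 = 0.
Positive root: v = −a·t_r + √((a·t_r)² + 2a·d) = −2.310 + √(5.336 + 72.60) = 6.5181 m/s.

Maximum speed ≈ 6.5 m/s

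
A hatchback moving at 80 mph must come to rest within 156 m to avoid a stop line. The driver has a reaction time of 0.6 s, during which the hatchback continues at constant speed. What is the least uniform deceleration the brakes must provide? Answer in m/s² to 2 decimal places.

80 mph × 0.44704 = 35.7632 m/s.
Distance covered during reaction = 35.7632 × 0.6 = 21.458 m.
Distance available for braking: 156 − 21.458 = 134.542 m.
v² = 2a·d ⇒ a = v²/(2d) = 35.7632² / (2 × 134.542) = 1279.006 / 269.084 = 4.7532 m/s².

Required deceleration ≈ 4.75 m/s²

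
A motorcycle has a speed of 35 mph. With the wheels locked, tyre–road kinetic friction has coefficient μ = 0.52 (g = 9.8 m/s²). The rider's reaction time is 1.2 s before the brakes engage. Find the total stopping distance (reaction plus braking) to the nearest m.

Total stopping distance ≈ 43 m

35 mph × 0.44704 = 15.6464 m/s.
a = μg = 0.52 × 9.8 = 5.096 m/s².
Reaction distance = v·t_r = 15.6464 × 1.2 = 18.776 m.
Braking distance = v²/(2a) = 15.6464² / (2 × 5.096) = 244.810 / 10.192 = 24.020 m.
Total = 18.776 + 24.020 = 42.796 m.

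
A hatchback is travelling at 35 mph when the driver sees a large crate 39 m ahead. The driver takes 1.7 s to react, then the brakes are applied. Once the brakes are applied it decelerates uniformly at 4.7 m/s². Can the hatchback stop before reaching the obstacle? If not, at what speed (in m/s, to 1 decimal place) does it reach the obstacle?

No — it strikes the obstacle at 11.3 m/s

35 mph × 0.44704 = 15.6464 m/s.
Reaction distance = 15.6464 × 1.7 = 26.599 m.
Braking distance needed to stop: v²/(2a) = 244.810 / 9.400 = 26.044 m, so total needed = 26.599 + 26.044 = 52.643 m > 39 m — it cannot stop.
Distance remaining when braking begins: 39 − 26.599 = 12.401 m.
v² = v₀² − 2a·d = 244.810 − 2 × 4.700 × 12.401 = 128.241 m²/s².
v = √128.241 = 11.324 m/s.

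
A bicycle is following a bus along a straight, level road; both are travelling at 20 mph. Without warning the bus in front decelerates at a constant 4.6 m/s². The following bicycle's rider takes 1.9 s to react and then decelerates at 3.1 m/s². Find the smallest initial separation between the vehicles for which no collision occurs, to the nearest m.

Minimum gap ≈ 21 m

20 mph × 0.44704 = 8.9408 m/s.
Leader travels v²/(2a_L) = 79.938 / 9.200 = 8.689 m before stopping.
Follower covers v·t_r = 8.9408 × 1.9 = 16.988 m while reacting, then v²/(2a_F) = 79.938 / 6.200 = 12.893 m while braking, for a total of 16.988 + 12.893 = 29.881 m.
Since a_F ≤ a_L and the follower starts braking later, the follower is never slower than the leader, so the closest approach is when both have stopped.
Minimum gap = 29.881 − 8.689 = 21.192 m.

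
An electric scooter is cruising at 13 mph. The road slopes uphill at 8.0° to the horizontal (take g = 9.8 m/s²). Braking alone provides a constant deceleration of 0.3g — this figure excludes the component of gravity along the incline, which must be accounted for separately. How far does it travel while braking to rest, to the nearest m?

13 mph × 0.44704 = 5.8115 m/s.
a = 0.3 × 9.8 = 2.940 m/s².
Gravity along the uphill slope adds to the braking deceleration: a_eff = 2.940 + 9.8·sin 8.0° = 2.940 + 1.364 = 4.304 m/s².
Braking distance = v²/(2a) = 5.8115² / (2 × 4.304) = 33.774 / 8.608 = 3.924 m.

Braking distance ≈ 4 m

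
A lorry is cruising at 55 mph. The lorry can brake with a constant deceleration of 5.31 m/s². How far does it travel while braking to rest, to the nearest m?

55 mph × 0.44704 = 24.5872 m/s.
Braking distance = v²/(2a) = 24.5872² / (2 × 5.310) = 604.530 / 10.620 = 56.924 m.

Braking distance ≈ 57 m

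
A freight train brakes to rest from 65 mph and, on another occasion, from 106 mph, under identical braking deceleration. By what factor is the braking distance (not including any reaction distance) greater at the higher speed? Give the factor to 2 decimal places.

Braking distance d = v²/(2a), so with a fixed, d ∝ v².
Factor = (106/65)² = 1.6308² = 2.6595.

Factor ≈ 2.66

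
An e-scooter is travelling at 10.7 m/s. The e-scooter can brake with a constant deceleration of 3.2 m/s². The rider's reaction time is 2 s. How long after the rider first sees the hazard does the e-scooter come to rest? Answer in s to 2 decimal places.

Total time ≈ 5.34 s

Braking time = v/a = 10.7000 / 3.200 = 3.344 s.
Total = 2 + 3.344 = 5.344 s.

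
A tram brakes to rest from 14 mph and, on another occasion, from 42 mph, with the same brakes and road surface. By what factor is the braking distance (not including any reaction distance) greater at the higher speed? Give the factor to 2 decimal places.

Braking distance d = v²/(2a), so with a fixed, d ∝ v².
Factor = (42/14)² = 3.0000² = 9.0000.

Factor ≈ 9.00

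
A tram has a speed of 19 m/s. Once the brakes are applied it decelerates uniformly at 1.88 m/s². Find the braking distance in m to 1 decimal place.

Braking distance ≈ 96.0 m

Braking distance = v²/(2a) = 19.0000² / (2 × 1.880) = 361.000 / 3.760 = 96.011 m.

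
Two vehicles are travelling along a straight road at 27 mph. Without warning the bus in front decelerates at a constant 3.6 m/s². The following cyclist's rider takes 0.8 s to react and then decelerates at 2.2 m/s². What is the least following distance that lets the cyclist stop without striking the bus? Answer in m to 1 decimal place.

27 mph × 0.44704 = 12.0701 m/s.
Leader travels v²/(2a_L) = 145.687 / 7.200 = 20.234 m before stopping.
Follower covers v·t_r = 12.0701 × 0.8 = 9.656 m while reacting, then v²/(2a_F) = 145.687 / 4.400 = 33.111 m while braking, for a total of 9.656 + 33.111 = 42.767 m.
Since a_F ≤ a_L and the follower starts braking later, the follower is never slower than the leader, so the closest approach is when both have stopped.
Minimum gap = 42.767 − 20.234 = 22.533 m.

Minimum gap ≈ 22.5 m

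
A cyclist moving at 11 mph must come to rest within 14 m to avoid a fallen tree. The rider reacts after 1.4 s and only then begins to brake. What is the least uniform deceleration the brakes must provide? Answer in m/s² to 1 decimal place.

Required deceleration ≈ 1.7 m/s²

11 mph × 0.44704 = 4.9174 m/s.
Distance covered during reaction = 4.9174 × 1.4 = 6.884 m.
Distance available for braking: 14 − 6.884 = 7.116 m.
v² = 2a·d ⇒ a = v²/(2d) = 4.9174² / (2 × 7.116) = 24.181 / 14.232 = 1.6991 m/s².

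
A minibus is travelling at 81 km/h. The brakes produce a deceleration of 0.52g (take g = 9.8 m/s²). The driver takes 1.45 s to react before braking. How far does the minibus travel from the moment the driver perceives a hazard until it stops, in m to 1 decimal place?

Total stopping distance ≈ 82.3 m

81 km/h ÷ 3.6 = 22.5000 m/s.
a = 0.52 × 9.8 = 5.096 m/s².
Reaction distance = v·t_r = 22.5000 × 1.45 = 32.625 m.
Braking distance = v²/(2a) = 22.5000² / (2 × 5.096) = 506.250 / 10.192 = 49.671 m.
Total = 32.625 + 49.671 = 82.296 m.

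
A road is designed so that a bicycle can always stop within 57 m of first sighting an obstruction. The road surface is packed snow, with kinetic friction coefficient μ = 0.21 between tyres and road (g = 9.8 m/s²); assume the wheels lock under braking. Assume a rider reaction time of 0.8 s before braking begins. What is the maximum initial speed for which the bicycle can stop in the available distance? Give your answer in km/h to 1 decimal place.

a = μg = 0.21 × 9.8 = 2.058 m/s².
Stopping distance: v·t_r + v²/(2a) = 57 with t_r = 0.8 s and a = 2.058 m/s².
So v² + 3.293 v − 234.61 = 0.
Positive root: v = −a·t_r + √((a·t_r)² + 2a·d) = −1.646 + √(2.709 + 234.61) = 13.7592 m/s.
13.7592 m/s × 3.6 = 49.533 km/h.

Maximum speed ≈ 49.5 km/h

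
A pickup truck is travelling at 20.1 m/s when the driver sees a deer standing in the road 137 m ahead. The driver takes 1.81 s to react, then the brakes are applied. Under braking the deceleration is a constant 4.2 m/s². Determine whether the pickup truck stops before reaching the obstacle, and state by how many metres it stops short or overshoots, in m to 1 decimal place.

Yes — it stops 52.5 m short of the obstacle

Reaction distance = 20.1000 × 1.81 = 36.381 m.
Braking distance = v²/(2a) = 404.010 / 8.400 = 48.096 m.
Total stopping distance = 36.381 + 48.096 = 84.477 m, vs 137 m available — it stops with 137 − 84.477 = 52.523 m to spare.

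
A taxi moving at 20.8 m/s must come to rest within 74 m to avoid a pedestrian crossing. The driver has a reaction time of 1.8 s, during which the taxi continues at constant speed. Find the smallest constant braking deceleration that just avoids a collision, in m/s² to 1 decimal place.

Required deceleration ≈ 5.9 m/s²

Distance covered during reaction = 20.8000 × 1.8 = 37.440 m.
Distance available for braking: 74 − 37.440 = 36.560 m.
v² = 2a·d ⇒ a = v²/(2d) = 20.8000² / (2 × 36.560) = 432.640 / 73.120 = 5.9168 m/s².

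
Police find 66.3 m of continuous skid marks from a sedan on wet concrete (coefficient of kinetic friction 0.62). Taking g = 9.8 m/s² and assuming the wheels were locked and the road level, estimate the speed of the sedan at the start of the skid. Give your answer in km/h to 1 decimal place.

Initial speed ≈ 102.2 km/h

Deceleration a = μg = 0.62 × 9.8 = 6.076 m/s².
v = √(2a·d) = √(2 × 6.076 × 66.3) = √805.678 = 28.3845 m/s.
= 28.3845 × 3.6 = 102.184 km/h.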